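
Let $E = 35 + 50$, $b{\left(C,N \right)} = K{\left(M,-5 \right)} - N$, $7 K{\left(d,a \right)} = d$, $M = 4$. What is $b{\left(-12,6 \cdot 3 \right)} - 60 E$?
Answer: $- \frac{35822}{7} \approx -5117.4$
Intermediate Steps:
$K{\left(d,a \right)} = \frac{d}{7}$
$b{\left(C,N \right)} = \frac{4}{7} - N$ ($b{\left(C,N \right)} = \frac{1}{7} \cdot 4 - N = \frac{4}{7} - N$)
$E = 85$
$b{\left(-12,6 \cdot 3 \right)} - 60 E = \left(\frac{4}{7} - 6 \cdot 3\right) - 5100 = \left(\frac{4}{7} - 18\right) - 5100 = - \frac{122}{7} - 5100 = - \frac{35822}{7}$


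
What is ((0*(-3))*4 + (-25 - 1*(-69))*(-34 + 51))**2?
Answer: 559504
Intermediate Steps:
((0*(-3))*4 + (-25 - 1*(-69))*(-34 + 51))**2 = (0*4 + (-25 + 69)*17)**2 = (0 + 44*17)**2 = (0 + 748)**2 = 748**2 = 559504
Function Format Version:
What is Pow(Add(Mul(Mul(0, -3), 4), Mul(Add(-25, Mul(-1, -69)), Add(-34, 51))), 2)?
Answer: 559504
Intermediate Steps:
Pow(Add(Mul(Mul(0, -3), 4), Mul(Add(-25, Mul(-1, -69)), Add(-34, 51))), 2) = Pow(Add(Mul(0, 4), Mul(Add(-25, 69), 17)), 2) = Pow(Add(0, Mul(44, 17)), 2) = Pow(Add(0, 748), 2) = Pow(748, 2) = 559504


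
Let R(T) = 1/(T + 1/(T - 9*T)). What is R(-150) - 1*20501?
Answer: -3690160699/179999 ≈ -20501.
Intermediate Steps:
R(T) = 1/(T - 1/(8*T)) (R(T) = 1/(T + 1/(-8*T)) = 1/(T - 1/(8*T)))
R(-150) - 1*20501 = 8*(-150)/(-1 + 8*(-150)²) - 1*20501 = 8*(-150)/(-1 + 8*22500) - 20501 = 8*(-150)/(-1 + 180000) - 20501 = 8*(-150)/179999 - 20501 = 8*(-150)*(1/179999) - 20501 = -1200/179999 - 20501 = -3690160699/179999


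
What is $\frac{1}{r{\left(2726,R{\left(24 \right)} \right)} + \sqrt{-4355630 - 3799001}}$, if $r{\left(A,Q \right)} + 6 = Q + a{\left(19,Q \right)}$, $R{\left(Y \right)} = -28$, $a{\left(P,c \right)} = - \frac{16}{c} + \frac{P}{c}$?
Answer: $- \frac{26740}{6394142729} - \frac{784 i \sqrt{8154631}}{6394142729} \approx -4.182 \cdot 10^{-6} - 0.00035014 i$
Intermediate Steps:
$r{\left(A,Q \right)} = -6 + Q + \frac{3}{Q}$ ($r{\left(A,Q \right)} = -6 + \left(Q + \frac{-16 + 19}{Q}\right) = -6 + \left(Q + \frac{1}{Q} 3\right) = -6 + \left(Q + \frac{3}{Q}\right) = -6 + Q + \frac{3}{Q}$)
$\frac{1}{r{\left(2726,R{\left(24 \right)} \right)} + \sqrt{-4355630 - 3799001}} = \frac{1}{\left(-6 - 28 + \frac{3}{-28}\right) + \sqrt{-4355630 - 3799001}} = \frac{1}{\left(-6 - 28 + 3 \left(- \frac{1}{28}\right)\right) + \sqrt{-8154631}} = \frac{1}{\left(-6 - 28 - \frac{3}{28}\right) + i \sqrt{8154631}} = \frac{1}{- \frac{955}{28} + i \sqrt{8154631}}$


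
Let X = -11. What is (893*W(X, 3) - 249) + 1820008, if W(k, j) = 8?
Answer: 1826903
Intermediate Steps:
(893*W(X, 3) - 249) + 1820008 = (893*8 - 249) + 1820008 = (7144 - 249) + 1820008 = 6895 + 1820008 = 1826903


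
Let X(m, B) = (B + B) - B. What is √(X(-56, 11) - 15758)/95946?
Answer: I*√15747/95946 ≈ 0.0013079*I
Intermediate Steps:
X(m, B) = B (X(m, B) = 2*B - B = B)
√(X(-56, 11) - 15758)/95946 = √(11 - 15758)/95946 = √(-15747)*(1/95946) = (I*√15747)*(1/95946) = I*√15747/95946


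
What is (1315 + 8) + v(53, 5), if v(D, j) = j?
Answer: 1328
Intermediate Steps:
(1315 + 8) + v(53, 5) = (1315 + 8) + 5 = 1323 + 5 = 1328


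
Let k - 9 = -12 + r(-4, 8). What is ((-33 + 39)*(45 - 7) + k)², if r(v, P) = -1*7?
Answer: 47524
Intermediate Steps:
r(v, P) = -7
k = -10 (k = 9 + (-12 - 7) = 9 - 19 = -10)
((-33 + 39)*(45 - 7) + k)² = ((-33 + 39)*(45 - 7) - 10)² = (6*38 - 10)² = (228 - 10)² = 218² = 47524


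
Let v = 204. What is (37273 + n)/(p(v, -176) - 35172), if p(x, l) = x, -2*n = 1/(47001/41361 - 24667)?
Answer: -25350728672839/23783013971232 ≈ -1.0659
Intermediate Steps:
n = 13787/680136524 (n = -1/(2*(47001/41361 - 24667)) = -1/(2*(47001*(1/41361) - 24667)) = -1/(2*(15667/13787 - 24667)) = -1/(2*(-340068262/13787)) = -1/2*(-13787/340068262) = 13787/680136524 ≈ 2.0271e-5)
(37273 + n)/(p(v, -176) - 35172) = (37273 + 13787/680136524)/(204 - 35172) = (25350728672839/680136524)/(-34968) = (25350728672839/680136524)*(-1/34968) = -25350728672839/23783013971232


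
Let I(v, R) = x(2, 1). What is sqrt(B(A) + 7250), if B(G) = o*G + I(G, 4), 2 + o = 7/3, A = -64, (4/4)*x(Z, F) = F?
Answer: 23*sqrt(123)/3 ≈ 85.027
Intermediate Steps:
x(Z, F) = F
I(v, R) = 1
o = 1/3 (o = -2 + 7/3 = 1/3 ≈ 0.33333)
B(G) = 1 + G/3 (B(G) = G/3 + 1 = 1 + G/3)
sqrt(B(A) + 7250) = sqrt((1 + (1/3)*(-64)) + 7250) = sqrt((1 - 64/3) + 7250) = sqrt(-61/3 + 7250) = sqrt(21689/3) = 23*sqrt(123)/3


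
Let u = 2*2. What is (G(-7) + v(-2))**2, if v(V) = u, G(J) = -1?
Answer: 9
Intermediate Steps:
u = 4
v(V) = 4
(G(-7) + v(-2))**2 = (-1 + 4)**2 = 3**2 = 9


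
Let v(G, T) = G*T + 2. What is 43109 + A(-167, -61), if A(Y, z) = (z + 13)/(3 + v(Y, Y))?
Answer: 200413733/4649 ≈ 43109.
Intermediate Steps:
v(G, T) = 2 + G*T
A(Y, z) = (13 + z)/(5 + Y²) (A(Y, z) = (z + 13)/(3 + (2 + Y*Y)) = (13 + z)/(3 + (2 + Y²)) = (13 + z)/(5 + Y²))
43109 + A(-167, -61) = 43109 + (13 - 61)/(5 + (-167)²) = 43109 - 48/(5 + 27889) = 43109 - 48/27894 = 43109 + (1/27894)*(-48) = 43109 - 8/4649 = 200413733/4649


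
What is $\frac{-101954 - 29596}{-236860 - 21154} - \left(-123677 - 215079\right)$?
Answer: $\frac{43701961067}{129007} \approx 3.3876 \cdot 10^{5}$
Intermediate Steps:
$\frac{-101954 - 29596}{-236860 - 21154} - \left(-123677 - 215079\right) = - \frac{131550}{-258014} - \left(-123677 - 215079\right) = \left(-131550\right) \left(- \frac{1}{258014}\right) - -338756 = \frac{65775}{129007} + 338756 = \frac{43701961067}{129007}$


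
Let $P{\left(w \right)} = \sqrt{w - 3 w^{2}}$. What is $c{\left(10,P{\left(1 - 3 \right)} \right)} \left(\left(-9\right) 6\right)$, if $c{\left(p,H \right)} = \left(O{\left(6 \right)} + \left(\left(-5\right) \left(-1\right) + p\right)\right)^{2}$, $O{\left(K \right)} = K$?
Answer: $-23814$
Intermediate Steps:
$c{\left(p,H \right)} = \left(11 + p\right)^{2}$ ($c{\left(p,H \right)} = \left(6 + \left(\left(-5\right) \left(-1\right) + p\right)\right)^{2} = \left(6 + \left(5 + p\right)\right)^{2} = \left(11 + p\right)^{2}$)
$c{\left(10,P{\left(1 - 3 \right)} \right)} \left(\left(-9\right) 6\right) = \left(11 + 10\right)^{2} \left(\left(-9\right) 6\right) = 21^{2} \left(-54\right) = 441 \left(-54\right) = -23814$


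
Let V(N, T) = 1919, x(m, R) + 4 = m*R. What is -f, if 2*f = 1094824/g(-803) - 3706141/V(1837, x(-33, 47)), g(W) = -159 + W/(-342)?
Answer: 917087305627/205620850 ≈ 4460.1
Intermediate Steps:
x(m, R) = -4 + R*m (x(m, R) = -4 + m*R = -4 + R*m)
g(W) = -159 - W/342 (g(W) = -159 + W*(-1/342) = -159 - W/342)
f = -917087305627/205620850 (f = (1094824/(-159 - 1/342*(-803)) - 3706141/1919)/2 = (1094824/(-159 + 803/342) - 3706141*1/1919)/2 = (1094824/(-53575/342) - 3706141/1919)/2 = (1094824*(-342/53575) - 3706141/1919)/2 = (-374429808/53575 - 3706141/1919)/2 = (½)*(-917087305627/102810425) = -917087305627/205620850 ≈ -4460.1)
-f = -1*(-917087305627/205620850) = 917087305627/205620850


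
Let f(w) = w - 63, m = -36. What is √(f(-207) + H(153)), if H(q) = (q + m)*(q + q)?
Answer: 6*√987 ≈ 188.50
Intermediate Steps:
f(w) = -63 + w
H(q) = 2*q*(-36 + q) (H(q) = (q - 36)*(q + q) = (-36 + q)*(2*q) = 2*q*(-36 + q))
√(f(-207) + H(153)) = √((-63 - 207) + 2*153*(-36 + 153)) = √(-270 + 2*153*117) = √(-270 + 35802) = √35532 = 6*√987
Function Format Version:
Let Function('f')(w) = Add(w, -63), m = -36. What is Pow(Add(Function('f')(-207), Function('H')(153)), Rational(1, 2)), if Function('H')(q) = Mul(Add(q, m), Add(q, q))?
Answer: Mul(6, Pow(987, Rational(1, 2))) ≈ 188.50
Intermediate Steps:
Function('f')(w) = Add(-63, w)
Function('H')(q) = Mul(2, q, Add(-36, q)) (Function('H')(q) = Mul(Add(q, -36), Add(q, q)) = Mul(Add(-36, q), Mul(2, q)) = Mul(2, q, Add(-36, q)))
Pow(Add(Function('f')(-207), Function('H')(153)), Rational(1, 2)) = Pow(Add(Add(-63, -207), Mul(2, 153, Add(-36, 153))), Rational(1, 2)) = Pow(Add(-270, Mul(2, 153, 117)), Rational(1, 2)) = Pow(Add(-270, 35802), Rational(1, 2)) = Pow(35532, Rational(1, 2)) = Mul(6, Pow(987, Rational(1, 2)))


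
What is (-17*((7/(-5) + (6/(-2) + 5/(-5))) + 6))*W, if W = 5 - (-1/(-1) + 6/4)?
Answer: -51/2 ≈ -25.500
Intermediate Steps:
W = 5/2 (W = 5 - (-1*(-1) + 6*(¼)) = 5 - (1 + 3/2) = 5 - 1*5/2 = 5 - 5/2 = 5/2 ≈ 2.5000)
(-17*((7/(-5) + (6/(-2) + 5/(-5))) + 6))*W = -17*((7/(-5) + (6/(-2) + 5/(-5))) + 6)*(5/2) = -17*((7*(-⅕) + (6*(-½) + 5*(-⅕))) + 6)*(5/2) = -17*((-7/5 + (-3 - 1)) + 6)*(5/2) = -17*((-7/5 - 4) + 6)*(5/2) = -17*(-27/5 + 6)*(5/2) = -17*⅗*(5/2) = -51/5*5/2 = -51/2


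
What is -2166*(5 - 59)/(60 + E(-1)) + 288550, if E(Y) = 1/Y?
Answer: 17141414/59 ≈ 2.9053e+5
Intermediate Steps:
E(Y) = 1/Y
-2166*(5 - 59)/(60 + E(-1)) + 288550 = -2166*(5 - 59)/(60 + 1/(-1)) + 288550 = -(-116964)/(60 - 1) + 288550 = -(-116964)/59 + 288550 = -2166*(-54/59) + 288550 = 116964/59 + 288550 = 17141414/59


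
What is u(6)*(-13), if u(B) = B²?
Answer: -468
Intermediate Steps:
u(6)*(-13) = 6²*(-13) = 36*(-13) = -468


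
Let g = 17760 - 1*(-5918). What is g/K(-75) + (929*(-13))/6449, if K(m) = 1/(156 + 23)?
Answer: 27333184461/6449 ≈ 4.2384e+6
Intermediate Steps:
g = 23678 (g = 17760 + 5918 = 23678)
K(m) = 1/179
g/K(-75) + (929*(-13))/6449 = 23678/(1/179) + (929*(-13))/6449 = 23678*179 - 12077*1/6449 = 4238362 - 12077/6449 = 27333184461/6449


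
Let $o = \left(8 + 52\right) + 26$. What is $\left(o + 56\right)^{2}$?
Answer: $20164$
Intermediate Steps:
$o = 86$ ($o = 60 + 26 = 86$)
$\left(o + 56\right)^{2} = \left(86 + 56\right)^{2} = 142^{2} = 20164$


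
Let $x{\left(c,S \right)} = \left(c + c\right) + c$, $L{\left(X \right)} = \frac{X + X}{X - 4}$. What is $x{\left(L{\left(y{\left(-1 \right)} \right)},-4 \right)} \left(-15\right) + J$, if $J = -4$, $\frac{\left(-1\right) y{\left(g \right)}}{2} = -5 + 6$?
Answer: $-34$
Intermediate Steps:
$y{\left(g \right)} = -2$ ($y{\left(g \right)} = - 2 \left(-5 + 6\right) = \left(-2\right) 1 = -2$)
$L{\left(X \right)} = \frac{2 X}{-4 + X}$
$x{\left(c,S \right)} = 3 c$ ($x{\left(c,S \right)} = 2 c + c = 3 c$)
$x{\left(L{\left(y{\left(-1 \right)} \right)},-4 \right)} \left(-15\right) + J = 3 \cdot 2 \left(-2\right) \frac{1}{-4 - 2} \left(-15\right) - 4 = 3 \cdot 2 \left(-2\right) \frac{1}{-6} \left(-15\right) - 4 = 3 \cdot 2 \left(-2\right) \left(- \frac{1}{6}\right) \left(-15\right) - 4 = 3 \cdot \frac{2}{3} \left(-15\right) - 4 = 2 \left(-15\right) - 4 = -30 - 4 = -34$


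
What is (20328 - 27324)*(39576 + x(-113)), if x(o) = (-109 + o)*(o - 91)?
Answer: -593708544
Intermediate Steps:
x(o) = (-109 + o)*(-91 + o)
(20328 - 27324)*(39576 + x(-113)) = (20328 - 27324)*(39576 + (9919 + (-113)² - 200*(-113))) = -6996*(39576 + (9919 + 12769 + 22600)) = -6996*(39576 + 45288) = -6996*84864 = -593708544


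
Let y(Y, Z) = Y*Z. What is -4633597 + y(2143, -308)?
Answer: -5293641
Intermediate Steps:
-4633597 + y(2143, -308) = -4633597 + 2143*(-308) = -4633597 - 660044 = -5293641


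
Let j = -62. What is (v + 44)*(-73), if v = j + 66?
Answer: -3504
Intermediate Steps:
v = 4 (v = -62 + 66 = 4)
(v + 44)*(-73) = (4 + 44)*(-73) = 48*(-73) = -3504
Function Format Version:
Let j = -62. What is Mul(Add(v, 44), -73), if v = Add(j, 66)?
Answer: -3504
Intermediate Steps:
v = 4 (v = Add(-62, 66) = 4)
Mul(Add(v, 44), -73) = Mul(Add(4, 44), -73) = Mul(48, -73) = -3504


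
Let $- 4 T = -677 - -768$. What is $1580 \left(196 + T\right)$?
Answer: $273735$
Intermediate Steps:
$T = - \frac{91}{4}$ ($T = - \frac{-677 - -768}{4} = - \frac{-677 + 768}{4} = \left(- \frac{1}{4}\right) 91 = - \frac{91}{4} \approx -22.75$)
$1580 \left(196 + T\right) = 1580 \left(196 - \frac{91}{4}\right) = 1580 \cdot \frac{693}{4} = 273735$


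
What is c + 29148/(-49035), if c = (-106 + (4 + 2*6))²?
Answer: 18912112/2335 ≈ 8099.4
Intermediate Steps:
c = 8100 (c = (-106 + (4 + 12))² = (-106 + 16)² = (-90)² = 8100)
c + 29148/(-49035) = 8100 + 29148/(-49035) = 8100 + 29148*(-1/49035) = 8100 - 1388/2335 = 18912112/2335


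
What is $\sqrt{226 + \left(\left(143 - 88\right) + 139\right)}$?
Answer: $2 \sqrt{105} \approx 20.494$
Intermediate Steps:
$\sqrt{226 + \left(\left(143 - 88\right) + 139\right)} = \sqrt{226 + \left(55 + 139\right)} = \sqrt{226 + 194} = \sqrt{420} = 2 \sqrt{105}$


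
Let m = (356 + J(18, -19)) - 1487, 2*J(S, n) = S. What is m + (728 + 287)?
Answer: -107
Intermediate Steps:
J(S, n) = S/2
m = -1122 (m = (356 + (½)*18) - 1487 = (356 + 9) - 1487 = 365 - 1487 = -1122)
m + (728 + 287) = -1122 + (728 + 287) = -1122 + 1015 = -107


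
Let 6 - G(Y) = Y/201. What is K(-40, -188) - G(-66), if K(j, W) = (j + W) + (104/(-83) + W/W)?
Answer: -1304507/5561 ≈ -234.58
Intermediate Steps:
G(Y) = 6 - Y/201
K(j, W) = -21/83 + W + j (K(j, W) = (W + j) + (104*(-1/83) + 1) = (W + j) + (-104/83 + 1) = (W + j) - 21/83 = -21/83 + W + j)
K(-40, -188) - G(-66) = (-21/83 - 188 - 40) - (6 - 1/201*(-66)) = -18945/83 - (6 + 22/67) = -18945/83 - 1*424/67 = -18945/83 - 424/67 = -1304507/5561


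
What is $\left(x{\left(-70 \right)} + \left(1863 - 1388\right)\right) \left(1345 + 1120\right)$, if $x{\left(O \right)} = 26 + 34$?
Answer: $1318775$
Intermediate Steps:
$x{\left(O \right)} = 60$
$\left(x{\left(-70 \right)} + \left(1863 - 1388\right)\right) \left(1345 + 1120\right) = \left(60 + \left(1863 - 1388\right)\right) \left(1345 + 1120\right) = \left(60 + 475\right) 2465 = 535 \cdot 2465 = 1318775$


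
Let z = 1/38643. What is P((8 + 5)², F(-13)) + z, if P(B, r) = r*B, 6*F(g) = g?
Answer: -9433185/25762 ≈ -366.17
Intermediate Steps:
F(g) = g/6
z = 1/38643 ≈ 2.5878e-5
P(B, r) = B*r
P((8 + 5)², F(-13)) + z = (8 + 5)²*((⅙)*(-13)) + 1/38643 = 13²*(-13/6) + 1/38643 = 169*(-13/6) + 1/38643 = -2197/6 + 1/38643 = -9433185/25762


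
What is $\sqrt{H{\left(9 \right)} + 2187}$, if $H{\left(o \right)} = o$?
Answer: $6 \sqrt{61} \approx 46.862$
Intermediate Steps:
$\sqrt{H{\left(9 \right)} + 2187} = \sqrt{9 + 2187} = \sqrt{2196} = 6 \sqrt{61}$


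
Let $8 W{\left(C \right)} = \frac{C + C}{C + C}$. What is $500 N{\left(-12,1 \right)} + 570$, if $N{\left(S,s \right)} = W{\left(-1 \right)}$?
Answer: $\frac{1265}{2} \approx 632.5$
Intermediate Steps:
$W{\left(C \right)} = \frac{1}{8}$ ($W{\left(C \right)} = \frac{\left(C + C\right) \frac{1}{C + C}}{8} = \frac{2 C \frac{1}{2 C}}{8} = \frac{1}{8} \cdot 1 = \frac{1}{8}$)
$N{\left(S,s \right)} = \frac{1}{8}$
$500 N{\left(-12,1 \right)} + 570 = 500 \cdot \frac{1}{8} + 570 = \frac{125}{2} + 570 = \frac{1265}{2}$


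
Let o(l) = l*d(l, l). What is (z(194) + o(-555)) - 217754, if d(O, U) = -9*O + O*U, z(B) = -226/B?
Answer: -16872553951/97 ≈ -1.7394e+8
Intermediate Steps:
o(l) = l²*(-9 + l) (o(l) = l*(l*(-9 + l)) = l²*(-9 + l))
(z(194) + o(-555)) - 217754 = (-226/194 + (-555)²*(-9 - 555)) - 217754 = (-226*1/194 + 308025*(-564)) - 217754 = (-113/97 - 173726100) - 217754 = -16851431813/97 - 217754 = -16872553951/97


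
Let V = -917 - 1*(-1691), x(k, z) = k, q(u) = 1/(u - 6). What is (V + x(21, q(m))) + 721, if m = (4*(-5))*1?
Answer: 1516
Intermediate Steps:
m = -20 (m = -20*1 = -20)
q(u) = 1/(-6 + u)
V = 774 (V = -917 + 1691 = 774)
(V + x(21, q(m))) + 721 = (774 + 21) + 721 = 795 + 721 = 1516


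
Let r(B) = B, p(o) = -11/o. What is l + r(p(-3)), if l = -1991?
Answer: -5962/3 ≈ -1987.3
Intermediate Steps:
l + r(p(-3)) = -1991 - 11/(-3) = -1991 - 11*(-⅓) = -1991 + 11/3 = -5962/3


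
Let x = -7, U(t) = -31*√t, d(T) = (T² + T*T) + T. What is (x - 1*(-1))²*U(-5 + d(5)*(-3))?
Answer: -1116*I*√170 ≈ -14551.0*I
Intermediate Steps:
d(T) = T + 2*T² (d(T) = (T² + T²) + T = 2*T² + T = T + 2*T²)
(x - 1*(-1))²*U(-5 + d(5)*(-3)) = (-7 - 1*(-1))²*(-31*√(-5 + (5*(1 + 2*5))*(-3))) = (-7 + 1)²*(-31*√(-5 + (5*(1 + 10))*(-3))) = (-6)²*(-31*√(-5 + (5*11)*(-3))) = 36*(-31*√(-5 + 55*(-3))) = 36*(-31*√(-5 - 165)) = 36*(-31*I*√170) = -1116*I*√170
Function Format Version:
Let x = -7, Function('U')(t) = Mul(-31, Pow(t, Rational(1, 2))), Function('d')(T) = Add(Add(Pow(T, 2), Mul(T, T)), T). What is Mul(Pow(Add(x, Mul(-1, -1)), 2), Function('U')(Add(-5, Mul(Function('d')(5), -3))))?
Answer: Mul(-1116, I, Pow(170, Rational(1, 2))) ≈ Mul(-14551., I)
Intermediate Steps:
Function('d')(T) = Add(T, Mul(2, Pow(T, 2))) (Function('d')(T) = Add(Add(Pow(T, 2), Pow(T, 2)), T) = Add(Mul(2, Pow(T, 2)), T) = Add(T, Mul(2, Pow(T, 2))))
Mul(Pow(Add(x, Mul(-1, -1)), 2), Function('U')(Add(-5, Mul(Function('d')(5), -3)))) = Mul(Pow(Add(-7, Mul(-1, -1)), 2), Mul(-31, Pow(Add(-5, Mul(Mul(5, Add(1, Mul(2, 5))), -3)), Rational(1, 2)))) = Mul(Pow(Add(-7, 1), 2), Mul(-31, Pow(Add(-5, Mul(Mul(5, Add(1, 10)), -3)), Rational(1, 2)))) = Mul(Pow(-6, 2), Mul(-31, Pow(Add(-5, Mul(Mul(5, 11), -3)), Rational(1, 2)))) = Mul(36, Mul(-31, Pow(Add(-5, Mul(55, -3)), Rational(1, 2)))) = Mul(36, Mul(-31, Pow(Add(-5, -165), Rational(1, 2)))) = Mul(36, Mul(-31, Pow(-170, Rational(1, 2)))) = Mul(36, Mul(-31, Mul(I, Pow(170, Rational(1, 2))))) = Mul(36, Mul(-31, I, Pow(170, Rational(1, 2)))) = Mul(-1116, I, Pow(170, Rational(1, 2)))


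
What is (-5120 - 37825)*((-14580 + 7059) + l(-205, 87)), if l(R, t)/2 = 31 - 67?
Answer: 326081385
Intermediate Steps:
l(R, t) = -72 (l(R, t) = 2*(31 - 67) = 2*(-36) = -72)
(-5120 - 37825)*((-14580 + 7059) + l(-205, 87)) = (-5120 - 37825)*((-14580 + 7059) - 72) = -42945*(-7521 - 72) = -42945*(-7593) = 326081385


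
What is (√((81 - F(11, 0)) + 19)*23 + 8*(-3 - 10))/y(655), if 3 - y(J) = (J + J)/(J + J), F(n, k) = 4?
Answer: -52 + 46*√6 ≈ 60.677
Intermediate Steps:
y(J) = 2 (y(J) = 3 - (J + J)/(J + J) = 3 - 2*J/(2*J) = 3 - 2*J*1/(2*J) = 3 - 1*1 = 3 - 1 = 2)
(√((81 - F(11, 0)) + 19)*23 + 8*(-3 - 10))/y(655) = (√((81 - 1*4) + 19)*23 + 8*(-3 - 10))/2 = (√((81 - 4) + 19)*23 + 8*(-13))*(½) = (√(77 + 19)*23 - 104)*(½) = (√96*23 - 104)*(½) = ((4*√6)*23 - 104)*(½) = (92*√6 - 104)*(½) = (-104 + 92*√6)*(½) = -52 + 46*√6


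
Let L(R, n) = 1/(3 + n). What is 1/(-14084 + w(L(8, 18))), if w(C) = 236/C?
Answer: -1/9128 ≈ -0.00010955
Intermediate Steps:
1/(-14084 + w(L(8, 18))) = 1/(-14084 + 236/(1/(3 + 18))) = 1/(-14084 + 236/(1/21)) = 1/(-14084 + 236*21) = 1/(-14084 + 4956) = 1/(-9128) = -1/9128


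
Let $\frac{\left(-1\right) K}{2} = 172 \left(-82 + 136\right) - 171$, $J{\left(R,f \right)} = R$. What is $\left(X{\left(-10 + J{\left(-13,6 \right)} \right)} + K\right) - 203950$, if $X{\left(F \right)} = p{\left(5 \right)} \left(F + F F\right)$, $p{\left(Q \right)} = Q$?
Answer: $-219654$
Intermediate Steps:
$X{\left(F \right)} = 5 F + 5 F^{2}$ ($X{\left(F \right)} = 5 \left(F + F F\right) = 5 \left(F + F^{2}\right) = 5 F + 5 F^{2}$)
$K = -18234$ ($K = - 2 \left(172 \left(-82 + 136\right) - 171\right) = - 2 \left(172 \cdot 54 - 171\right) = - 2 \left(9288 - 171\right) = \left(-2\right) 9117 = -18234$)
$\left(X{\left(-10 + J{\left(-13,6 \right)} \right)} + K\right) - 203950 = \left(5 \left(-10 - 13\right) \left(1 - 23\right) - 18234\right) - 203950 = \left(5 \left(-23\right) \left(1 - 23\right) - 18234\right) - 203950 = \left(5 \left(-23\right) \left(-22\right) - 18234\right) - 203950 = \left(2530 - 18234\right) - 203950 = -15704 - 203950 = -219654$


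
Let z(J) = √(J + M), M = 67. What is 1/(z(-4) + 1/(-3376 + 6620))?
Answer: -3244/662982767 + 31570608*√7/662982767 ≈ 0.12598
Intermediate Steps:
z(J) = √(67 + J) (z(J) = √(J + 67) = √(67 + J))
1/(z(-4) + 1/(-3376 + 6620)) = 1/(√(67 - 4) + 1/(-3376 + 6620)) = 1/(√63 + 1/3244) = 1/(3*√7 + 1/3244) = 1/(1/3244 + 3*√7)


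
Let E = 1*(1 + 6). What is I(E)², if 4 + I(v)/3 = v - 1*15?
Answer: 1296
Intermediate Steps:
E = 7 (E = 1*7 = 7)
I(v) = -57 + 3*v (I(v) = -12 + 3*(v - 1*15) = -12 + 3*(v - 15) = -12 + 3*(-15 + v) = -12 + (-45 + 3*v) = -57 + 3*v)
I(E)² = (-57 + 3*7)² = (-57 + 21)² = (-36)² = 1296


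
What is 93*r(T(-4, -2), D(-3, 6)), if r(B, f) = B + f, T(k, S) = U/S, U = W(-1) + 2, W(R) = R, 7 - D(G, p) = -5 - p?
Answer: 3255/2 ≈ 1627.5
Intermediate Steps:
D(G, p) = 12 + p (D(G, p) = 7 - (-5 - p) = 7 + (5 + p) = 12 + p)
U = 1 (U = -1 + 2 = 1)
T(k, S) = 1/S
93*r(T(-4, -2), D(-3, 6)) = 93*(1/(-2) + (12 + 6)) = 93*(-½ + 18) = 93*(35/2) = 3255/2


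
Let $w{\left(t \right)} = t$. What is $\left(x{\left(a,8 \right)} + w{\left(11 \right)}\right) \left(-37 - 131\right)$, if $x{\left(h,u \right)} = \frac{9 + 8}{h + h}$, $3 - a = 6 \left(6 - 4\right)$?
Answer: $- \frac{5068}{3} \approx -1689.3$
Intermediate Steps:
$a = -9$ ($a = 3 - 6 \left(6 - 4\right) = 3 - 6 \cdot 2 = 3 - 12 = -9$)
$x{\left(h,u \right)} = \frac{17}{2 h}$
$\left(x{\left(a,8 \right)} + w{\left(11 \right)}\right) \left(-37 - 131\right) = \left(\frac{17}{2 \left(-9\right)} + 11\right) \left(-37 - 131\right) = \left(\frac{17}{2} \left(- \frac{1}{9}\right) + 11\right) \left(-168\right) = \left(- \frac{17}{18} + 11\right) \left(-168\right) = \frac{181}{18} \left(-168\right) = - \frac{5068}{3}$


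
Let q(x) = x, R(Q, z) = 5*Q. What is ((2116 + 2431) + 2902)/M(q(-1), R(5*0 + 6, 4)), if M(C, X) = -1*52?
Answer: -573/4 ≈ -143.25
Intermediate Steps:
M(C, X) = -52
((2116 + 2431) + 2902)/M(q(-1), R(5*0 + 6, 4)) = ((2116 + 2431) + 2902)/(-52) = (4547 + 2902)*(-1/52) = 7449*(-1/52) = -573/4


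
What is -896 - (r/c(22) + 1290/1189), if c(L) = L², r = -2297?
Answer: -513519723/575476 ≈ -892.34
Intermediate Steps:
-896 - (r/c(22) + 1290/1189) = -896 - (-2297/(22²) + 1290/1189) = -896 - (-2297/484 + 1290*(1/1189)) = -896 - (-2297*1/484 + 1290/1189) = -896 - (-2297/484 + 1290/1189) = -896 - 1*(-2106773/575476) = -896 + 2106773/575476 = -513519723/575476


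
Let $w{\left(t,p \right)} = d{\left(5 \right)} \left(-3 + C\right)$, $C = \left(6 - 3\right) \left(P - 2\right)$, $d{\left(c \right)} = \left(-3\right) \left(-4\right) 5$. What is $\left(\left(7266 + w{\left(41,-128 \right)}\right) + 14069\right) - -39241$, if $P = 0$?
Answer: $60036$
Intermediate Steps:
$d{\left(c \right)} = 60$ ($d{\left(c \right)} = 12 \cdot 5 = 60$)
$C = -6$ ($C = \left(6 - 3\right) \left(0 - 2\right) = 3 \left(-2\right) = -6$)
$w{\left(t,p \right)} = -540$ ($w{\left(t,p \right)} = 60 \left(-3 - 6\right) = 60 \left(-9\right) = -540$)
$\left(\left(7266 + w{\left(41,-128 \right)}\right) + 14069\right) - -39241 = \left(\left(7266 - 540\right) + 14069\right) - -39241 = \left(6726 + 14069\right) + 39241 = 20795 + 39241 = 60036$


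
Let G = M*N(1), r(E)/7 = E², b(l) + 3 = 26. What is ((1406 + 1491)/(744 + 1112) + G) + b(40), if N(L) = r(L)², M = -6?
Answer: -500079/1856 ≈ -269.44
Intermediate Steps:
b(l) = 23 (b(l) = -3 + 26 = 23)
r(E) = 7*E²
N(L) = 49*L⁴ (N(L) = (7*L²)² = 49*L⁴)
G = -294 (G = -294*1⁴ = -294 ≈ -294.00)
((1406 + 1491)/(744 + 1112) + G) + b(40) = ((1406 + 1491)/(744 + 1112) - 294) + 23 = (2897/1856 - 294) + 23 = -542767/1856 + 23 = -500079/1856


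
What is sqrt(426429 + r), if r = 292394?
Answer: sqrt(718823) ≈ 847.83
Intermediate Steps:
sqrt(426429 + r) = sqrt(426429 + 292394) = sqrt(718823)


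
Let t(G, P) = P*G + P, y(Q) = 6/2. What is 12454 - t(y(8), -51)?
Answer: 12658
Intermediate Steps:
y(Q) = 3 (y(Q) = 6*(½) = 3)
t(G, P) = P + G*P (t(G, P) = G*P + P = P + G*P)
12454 - t(y(8), -51) = 12454 - (-51)*(1 + 3) = 12454 - (-51)*4 = 12454 - 1*(-204) = 12454 + 204 = 12658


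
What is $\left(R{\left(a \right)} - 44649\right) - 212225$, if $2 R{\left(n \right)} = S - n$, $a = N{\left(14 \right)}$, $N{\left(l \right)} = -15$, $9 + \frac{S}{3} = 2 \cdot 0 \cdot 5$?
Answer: $-256880$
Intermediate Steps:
$S = -27$ ($S = -27 + 3 \cdot 2 \cdot 0 \cdot 5 = -27 + 3 \cdot 0 \cdot 5 = -27 + 3 \cdot 0 = -27 + 0 = -27$)
$a = -15$
$R{\left(n \right)} = - \frac{27}{2} - \frac{n}{2}$ ($R{\left(n \right)} = \frac{-27 - n}{2} = - \frac{27}{2} - \frac{n}{2}$)
$\left(R{\left(a \right)} - 44649\right) - 212225 = \left(\left(- \frac{27}{2} - - \frac{15}{2}\right) - 44649\right) - 212225 = \left(\left(- \frac{27}{2} + \frac{15}{2}\right) - 44649\right) - 212225 = \left(-6 - 44649\right) - 212225 = -44655 - 212225 = -256880$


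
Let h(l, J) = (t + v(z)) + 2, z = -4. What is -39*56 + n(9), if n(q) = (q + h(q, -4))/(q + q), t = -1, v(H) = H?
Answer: -6551/3 ≈ -2183.7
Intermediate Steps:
h(l, J) = -3 (h(l, J) = (-1 - 4) + 2 = -5 + 2 = -3)
n(q) = (-3 + q)/(2*q) (n(q) = (q - 3)/(q + q) = (-3 + q)/((2*q)) = (-3 + q)*(1/(2*q)) = (-3 + q)/(2*q))
-39*56 + n(9) = -39*56 + (1/2)*(-3 + 9)/9 = -2184 + (1/2)*(1/9)*6 = -2184 + 1/3 = -6551/3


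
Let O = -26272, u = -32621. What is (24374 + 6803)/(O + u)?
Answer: -31177/58893 ≈ -0.52938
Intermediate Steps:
(24374 + 6803)/(O + u) = (24374 + 6803)/(-26272 - 32621) = 31177/(-58893) = 31177*(-1/58893) = -31177/58893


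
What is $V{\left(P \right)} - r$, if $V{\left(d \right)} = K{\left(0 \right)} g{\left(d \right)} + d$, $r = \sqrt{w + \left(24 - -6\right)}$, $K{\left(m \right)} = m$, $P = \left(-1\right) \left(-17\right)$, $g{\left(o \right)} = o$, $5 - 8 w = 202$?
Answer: $17 - \frac{\sqrt{86}}{4} \approx 14.682$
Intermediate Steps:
$w = - \frac{197}{8}$ ($w = \frac{5}{8} - \frac{101}{4} = - \frac{197}{8} \approx -24.625$)
$P = 17$
$r = \frac{\sqrt{86}}{4}$ ($r = \sqrt{- \frac{197}{8} + \left(24 - -6\right)} = \sqrt{- \frac{197}{8} + \left(24 + 6\right)} = \sqrt{- \frac{197}{8} + 30} = \sqrt{\frac{43}{8}} = \frac{\sqrt{86}}{4} \approx 2.3184$)
$V{\left(d \right)} = d$ ($V{\left(d \right)} = 0 d + d = 0 + d = d$)
$V{\left(P \right)} - r = 17 - \frac{\sqrt{86}}{4}$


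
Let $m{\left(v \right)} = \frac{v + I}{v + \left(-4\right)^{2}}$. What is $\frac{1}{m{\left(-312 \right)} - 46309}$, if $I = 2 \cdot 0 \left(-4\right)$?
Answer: $- \frac{37}{1713394} \approx -2.1595 \cdot 10^{-5}$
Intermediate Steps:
$I = 0$ ($I = 0 \left(-4\right) = 0$)
$m{\left(v \right)} = \frac{v}{16 + v}$ ($m{\left(v \right)} = \frac{v + 0}{v + \left(-4\right)^{2}} = \frac{v}{v + 16} = \frac{v}{16 + v}$)
$\frac{1}{m{\left(-312 \right)} - 46309} = \frac{1}{- \frac{312}{16 - 312} - 46309} = \frac{1}{- \frac{312}{-296} - 46309} = \frac{1}{\left(-312\right) \left(- \frac{1}{296}\right) - 46309} = \frac{1}{\frac{39}{37} - 46309} = \frac{1}{- \frac{1713394}{37}} = - \frac{37}{1713394}$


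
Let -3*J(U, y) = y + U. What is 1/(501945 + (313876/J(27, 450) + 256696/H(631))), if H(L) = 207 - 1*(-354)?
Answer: 2703/1352658251 ≈ 1.9983e-6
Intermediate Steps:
H(L) = 561 (H(L) = 207 + 354 = 561)
J(U, y) = -U/3 - y/3 (J(U, y) = -(y + U)/3 = -(U + y)/3 = -U/3 - y/3)
1/(501945 + (313876/J(27, 450) + 256696/H(631))) = 1/(501945 + (313876/(-⅓*27 - ⅓*450) + 256696/561)) = 1/(501945 + (313876/(-9 - 150) + 256696*(1/561))) = 1/(501945 + (313876/(-159) + 23336/51)) = 1/(501945 + (313876*(-1/159) + 23336/51)) = 1/(501945 + (-313876/159 + 23336/51)) = 1/(501945 - 4099084/2703) = 1/(1352658251/2703) = 2703/1352658251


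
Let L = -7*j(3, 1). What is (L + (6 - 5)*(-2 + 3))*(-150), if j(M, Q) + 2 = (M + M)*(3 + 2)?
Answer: 29250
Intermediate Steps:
j(M, Q) = -2 + 10*M (j(M, Q) = -2 + (M + M)*(3 + 2) = -2 + (2*M)*5 = -2 + 10*M)
L = -196 (L = -7*(-2 + 10*3) = -7*(-2 + 30) = -7*28 = -196)
(L + (6 - 5)*(-2 + 3))*(-150) = (-196 + (6 - 5)*(-2 + 3))*(-150) = (-196 + 1*1)*(-150) = (-196 + 1)*(-150) = -195*(-150) = 29250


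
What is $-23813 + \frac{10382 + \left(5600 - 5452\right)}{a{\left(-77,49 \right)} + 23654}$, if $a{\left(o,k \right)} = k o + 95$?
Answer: $- \frac{237838979}{9988} \approx -23812.0$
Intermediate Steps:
$a{\left(o,k \right)} = 95 + k o$
$-23813 + \frac{10382 + \left(5600 - 5452\right)}{a{\left(-77,49 \right)} + 23654} = -23813 + \frac{10382 + \left(5600 - 5452\right)}{\left(95 + 49 \left(-77\right)\right) + 23654} = -23813 + \frac{10382 + \left(5600 - 5452\right)}{\left(95 - 3773\right) + 23654} = -23813 + \frac{10382 + 148}{-3678 + 23654} = -23813 + \frac{10530}{19976} = -23813 + 10530 \cdot \frac{1}{19976} = -23813 + \frac{5265}{9988} = - \frac{237838979}{9988}$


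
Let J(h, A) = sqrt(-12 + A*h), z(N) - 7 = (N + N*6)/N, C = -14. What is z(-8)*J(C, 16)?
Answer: 28*I*sqrt(59) ≈ 215.07*I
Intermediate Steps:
z(N) = 14 (z(N) = 7 + (N + N*6)/N = 7 + (N + 6*N)/N = 7 + (7*N)/N = 7 + 7 = 14)
z(-8)*J(C, 16) = 14*sqrt(-12 + 16*(-14)) = 14*sqrt(-12 - 224) = 14*sqrt(-236) = 14*(2*I*sqrt(59)) = 28*I*sqrt(59)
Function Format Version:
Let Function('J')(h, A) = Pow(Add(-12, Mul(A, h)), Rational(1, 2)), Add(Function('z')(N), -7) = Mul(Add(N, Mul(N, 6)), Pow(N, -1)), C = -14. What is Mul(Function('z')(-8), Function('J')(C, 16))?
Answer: Mul(28, I, Pow(59, Rational(1, 2))) ≈ Mul(215.07, I)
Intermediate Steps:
Function('z')(N) = 14 (Function('z')(N) = Add(7, Mul(Add(N, Mul(N, 6)), Pow(N, -1))) = Add(7, Mul(Add(N, Mul(6, N)), Pow(N, -1))) = Add(7, Mul(Mul(7, N), Pow(N, -1))) = Add(7, 7) = 14)
Mul(Function('z')(-8), Function('J')(C, 16)) = Mul(14, Pow(Add(-12, Mul(16, -14)), Rational(1, 2))) = Mul(14, Pow(Add(-12, -224), Rational(1, 2))) = Mul(14, Pow(-236, Rational(1, 2))) = Mul(14, Mul(2, I, Pow(59, Rational(1, 2)))) = Mul(28, I, Pow(59, Rational(1, 2)))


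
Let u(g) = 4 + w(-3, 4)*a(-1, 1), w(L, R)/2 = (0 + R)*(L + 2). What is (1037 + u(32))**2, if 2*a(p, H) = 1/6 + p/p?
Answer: 9665881/9 ≈ 1.0740e+6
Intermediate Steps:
w(L, R) = 2*R*(2 + L) (w(L, R) = 2*((0 + R)*(L + 2)) = 2*(R*(2 + L)) = 2*R*(2 + L))
a(p, H) = 7/12 (a(p, H) = (1/6 + p/p)/2 = (1*(1/6) + 1)/2 = (1/6 + 1)/2 = (1/2)*(7/6) = 7/12)
u(g) = -2/3 (u(g) = 4 + (2*4*(2 - 3))*(7/12) = 4 + (2*4*(-1))*(7/12) = 4 - 8*7/12 = 4 - 14/3 = -2/3)
(1037 + u(32))**2 = (1037 - 2/3)**2 = (3109/3)**2 = 9665881/9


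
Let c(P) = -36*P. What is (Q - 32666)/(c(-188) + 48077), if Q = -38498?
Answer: -71164/54845 ≈ -1.2975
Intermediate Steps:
(Q - 32666)/(c(-188) + 48077) = (-38498 - 32666)/(-36*(-188) + 48077) = -71164/(6768 + 48077) = -71164/54845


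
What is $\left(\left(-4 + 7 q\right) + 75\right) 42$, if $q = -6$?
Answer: $1218$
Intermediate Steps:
$\left(\left(-4 + 7 q\right) + 75\right) 42 = \left(\left(-4 + 7 \left(-6\right)\right) + 75\right) 42 = \left(\left(-4 - 42\right) + 75\right) 42 = \left(-46 + 75\right) 42 = 29 \cdot 42 = 1218$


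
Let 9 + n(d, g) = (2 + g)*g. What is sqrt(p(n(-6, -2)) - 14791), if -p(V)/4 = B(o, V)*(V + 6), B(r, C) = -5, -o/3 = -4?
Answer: I*sqrt(14851) ≈ 121.86*I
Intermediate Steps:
o = 12 (o = -3*(-4) = 12)
n(d, g) = -9 + g*(2 + g) (n(d, g) = -9 + (2 + g)*g = -9 + g*(2 + g))
p(V) = 120 + 20*V (p(V) = -(-20)*(V + 6) = -(-20)*(6 + V) = -4*(-30 - 5*V) = 120 + 20*V)
sqrt(p(n(-6, -2)) - 14791) = sqrt((120 + 20*(-9 + (-2)**2 + 2*(-2))) - 14791) = sqrt((120 + 20*(-9 + 4 - 4)) - 14791) = sqrt((120 + 20*(-9)) - 14791) = sqrt((120 - 180) - 14791) = sqrt(-60 - 14791) = sqrt(-14851) = I*sqrt(14851)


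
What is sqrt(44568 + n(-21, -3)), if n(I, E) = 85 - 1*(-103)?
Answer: 2*sqrt(11189) ≈ 211.56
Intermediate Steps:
n(I, E) = 188 (n(I, E) = 85 + 103 = 188)
sqrt(44568 + n(-21, -3)) = sqrt(44568 + 188) = sqrt(44756) = 2*sqrt(11189)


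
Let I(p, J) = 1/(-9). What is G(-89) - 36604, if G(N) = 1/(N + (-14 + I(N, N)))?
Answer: -33968521/928 ≈ -36604.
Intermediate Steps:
I(p, J) = -⅑
G(N) = 1/(-127/9 + N) (G(N) = 1/(N + (-14 - ⅑)) = 1/(N - 127/9) = 1/(-127/9 + N))
G(-89) - 36604 = 9/(-127 + 9*(-89)) - 36604 = 9/(-127 - 801) - 36604 = 9/(-928) - 36604 = 9*(-1/928) - 36604 = -9/928 - 36604 = -33968521/928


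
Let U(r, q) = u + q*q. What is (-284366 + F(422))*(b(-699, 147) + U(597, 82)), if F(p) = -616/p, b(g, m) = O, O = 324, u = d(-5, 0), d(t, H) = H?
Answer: -422890811632/211 ≈ -2.0042e+9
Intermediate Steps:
u = 0
b(g, m) = 324
U(r, q) = q² (U(r, q) = 0 + q*q = 0 + q² = q²)
(-284366 + F(422))*(b(-699, 147) + U(597, 82)) = (-284366 - 616/422)*(324 + 82²) = (-284366 - 616*1/422)*(324 + 6724) = (-284366 - 308/211)*7048 = -60001534/211*7048 = -422890811632/211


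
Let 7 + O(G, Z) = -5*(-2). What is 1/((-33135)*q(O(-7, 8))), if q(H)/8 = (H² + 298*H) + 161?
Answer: -1/282045120 ≈ -3.5455e-9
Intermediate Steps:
O(G, Z) = 3 (O(G, Z) = -7 - 5*(-2) = -7 + 10 = 3)
q(H) = 1288 + 8*H² + 2384*H (q(H) = 8*((H² + 298*H) + 161) = 8*(161 + H² + 298*H) = 1288 + 8*H² + 2384*H)
1/((-33135)*q(O(-7, 8))) = 1/((-33135)*(1288 + 8*3² + 2384*3)) = -1/(33135*(1288 + 8*9 + 7152)) = -1/(33135*(1288 + 72 + 7152)) = -1/33135/8512 = -1/33135*1/8512 = -1/282045120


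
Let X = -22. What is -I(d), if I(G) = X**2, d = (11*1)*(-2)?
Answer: -484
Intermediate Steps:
d = -22 (d = 11*(-2) = -22)
I(G) = 484 (I(G) = (-22)**2 = 484)
-I(d) = -1*484 = -484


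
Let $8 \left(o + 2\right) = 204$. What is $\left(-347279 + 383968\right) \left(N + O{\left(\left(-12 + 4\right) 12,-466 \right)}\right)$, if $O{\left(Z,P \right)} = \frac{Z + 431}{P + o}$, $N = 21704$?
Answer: $\frac{140939839586}{177} \approx 7.9627 \cdot 10^{8}$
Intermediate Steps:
$o = \frac{47}{2}$ ($o = -2 + \frac{1}{8} \cdot 204 = -2 + \frac{51}{2} = \frac{47}{2} \approx 23.5$)
$O{\left(Z,P \right)} = \frac{431 + Z}{\frac{47}{2} + P}$ ($O{\left(Z,P \right)} = \frac{Z + 431}{P + \frac{47}{2}} = \frac{431 + Z}{\frac{47}{2} + P}$)
$\left(-347279 + 383968\right) \left(N + O{\left(\left(-12 + 4\right) 12,-466 \right)}\right) = \left(-347279 + 383968\right) \left(21704 + \frac{2 \left(431 + \left(-12 + 4\right) 12\right)}{47 + 2 \left(-466\right)}\right) = 36689 \left(21704 + \frac{2 \left(431 - 96\right)}{47 - 932}\right) = 36689 \left(21704 + \frac{2 \left(431 - 96\right)}{-885}\right) = 36689 \left(21704 + 2 \left(- \frac{1}{885}\right) 335\right) = 36689 \left(21704 - \frac{134}{177}\right) = 36689 \cdot \frac{3841474}{177} = \frac{140939839586}{177}$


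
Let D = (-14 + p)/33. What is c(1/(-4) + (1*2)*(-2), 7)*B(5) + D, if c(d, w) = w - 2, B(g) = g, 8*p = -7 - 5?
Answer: 1619/66 ≈ 24.530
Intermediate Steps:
p = -3/2 (p = (-7 - 5)/8 = (⅛)*(-12) = -3/2 ≈ -1.5000)
c(d, w) = -2 + w
D = -31/66 (D = (-14 - 3/2)/33 = -31/2*1/33 = -31/66 ≈ -0.46970)
c(1/(-4) + (1*2)*(-2), 7)*B(5) + D = (-2 + 7)*5 - 31/66 = 5*5 - 31/66 = 25 - 31/66 = 1619/66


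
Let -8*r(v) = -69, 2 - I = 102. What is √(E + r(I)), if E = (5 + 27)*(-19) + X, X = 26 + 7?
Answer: I*√9062/4 ≈ 23.799*I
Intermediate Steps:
I = -100 (I = 2 - 1*102 = 2 - 102 = -100)
r(v) = 69/8 (r(v) = -⅛*(-69) = 69/8)
X = 33
E = -575 (E = (5 + 27)*(-19) + 33 = 32*(-19) + 33 = -608 + 33 = -575)
√(E + r(I)) = √(-575 + 69/8) = √(-4531/8) = I*√9062/4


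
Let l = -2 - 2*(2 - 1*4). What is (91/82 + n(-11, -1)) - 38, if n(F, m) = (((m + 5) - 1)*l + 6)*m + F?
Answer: -4911/82 ≈ -59.890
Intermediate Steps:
l = 2 (l = -2 - 2*(2 - 4) = -2 - 2*(-2) = -2 + 4 = 2)
n(F, m) = F + m*(14 + 2*m) (n(F, m) = (((m + 5) - 1)*2 + 6)*m + F = (((5 + m) - 1)*2 + 6)*m + F = ((4 + m)*2 + 6)*m + F = ((8 + 2*m) + 6)*m + F = (14 + 2*m)*m + F = m*(14 + 2*m) + F = F + m*(14 + 2*m))
(91/82 + n(-11, -1)) - 38 = (91/82 + (-11 + 2*(-1)² + 14*(-1))) - 38 = (91*(1/82) + (-11 + 2*1 - 14)) - 38 = (91/82 + (-11 + 2 - 14)) - 38 = (91/82 - 23) - 38 = -1795/82 - 38 = -4911/82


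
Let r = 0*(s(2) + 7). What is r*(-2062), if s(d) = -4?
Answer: 0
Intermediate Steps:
r = 0 (r = 0*(-4 + 7) = 0*3 = 0)
r*(-2062) = 0*(-2062) = 0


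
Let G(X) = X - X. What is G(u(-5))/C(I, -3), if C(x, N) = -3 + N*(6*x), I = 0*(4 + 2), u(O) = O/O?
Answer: 0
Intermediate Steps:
u(O) = 1
G(X) = 0
I = 0 (I = 0*6 = 0)
C(x, N) = -3 + 6*N*x
G(u(-5))/C(I, -3) = 0/(-3 + 6*(-3)*0) = 0/(-3 + 0) = 0/(-3) = 0*(-1/3) = 0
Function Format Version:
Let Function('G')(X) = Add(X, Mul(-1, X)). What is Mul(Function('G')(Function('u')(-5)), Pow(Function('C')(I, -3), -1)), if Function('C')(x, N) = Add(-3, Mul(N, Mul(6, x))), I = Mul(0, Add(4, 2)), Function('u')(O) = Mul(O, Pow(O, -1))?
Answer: 0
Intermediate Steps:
Function('u')(O) = 1
Function('G')(X) = 0
I = 0 (I = Mul(0, 6) = 0)
Function('C')(x, N) = Add(-3, Mul(6, N, x))
Mul(Function('G')(Function('u')(-5)), Pow(Function('C')(I, -3), -1)) = Mul(0, Pow(Add(-3, Mul(6, -3, 0)), -1)) = Mul(0, Pow(Add(-3, 0), -1)) = Mul(0, Pow(-3, -1)) = Mul(0, Rational(-1, 3)) = 0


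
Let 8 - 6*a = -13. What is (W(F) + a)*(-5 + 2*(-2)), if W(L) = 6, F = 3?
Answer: -171/2 ≈ -85.500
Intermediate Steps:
a = 7/2 (a = 4/3 - 1/6*(-13) = 4/3 + 13/6 = 7/2 ≈ 3.5000)
(W(F) + a)*(-5 + 2*(-2)) = (6 + 7/2)*(-5 + 2*(-2)) = 19*(-5 - 4)/2 = (19/2)*(-9) = -171/2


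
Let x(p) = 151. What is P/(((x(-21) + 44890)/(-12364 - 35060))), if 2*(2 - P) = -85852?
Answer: -2035817472/45041 ≈ -45199.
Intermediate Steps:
P = 42928 (P = 2 - 1/2*(-85852) = 2 + 42926 = 42928)
P/(((x(-21) + 44890)/(-12364 - 35060))) = 42928/(((151 + 44890)/(-12364 - 35060))) = 42928/((45041/(-47424))) = 42928/((45041*(-1/47424))) = 42928/(-45041/47424) = 42928*(-47424/45041) = -2035817472/45041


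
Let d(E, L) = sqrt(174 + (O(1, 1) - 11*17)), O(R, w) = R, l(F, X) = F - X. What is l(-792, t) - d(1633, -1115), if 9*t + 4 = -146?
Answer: -2326/3 - 2*I*sqrt(3) ≈ -775.33 - 3.4641*I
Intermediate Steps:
t = -50/3 (t = -4/9 + (1/9)*(-146) = -4/9 - 146/9 = -50/3 ≈ -16.667)
d(E, L) = 2*I*sqrt(3) (d(E, L) = sqrt(174 + (1 - 11*17)) = sqrt(174 + (1 - 187)) = sqrt(174 - 186) = sqrt(-12) = 2*I*sqrt(3))
l(-792, t) - d(1633, -1115) = (-792 - 1*(-50/3)) - 2*I*sqrt(3) = (-792 + 50/3) - 2*I*sqrt(3) = -2326/3 - 2*I*sqrt(3)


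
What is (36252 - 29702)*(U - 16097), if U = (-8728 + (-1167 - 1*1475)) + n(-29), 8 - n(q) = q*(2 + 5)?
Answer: -178526800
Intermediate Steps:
n(q) = 8 - 7*q (n(q) = 8 - q*(2 + 5) = 8 - q*7 = 8 - 7*q)
U = -11159 (U = (-8728 + (-1167 - 1*1475)) + (8 - 7*(-29)) = (-8728 + (-1167 - 1475)) + (8 + 203) = (-8728 - 2642) + 211 = -11370 + 211 = -11159)
(36252 - 29702)*(U - 16097) = (36252 - 29702)*(-11159 - 16097) = 6550*(-27256) = -178526800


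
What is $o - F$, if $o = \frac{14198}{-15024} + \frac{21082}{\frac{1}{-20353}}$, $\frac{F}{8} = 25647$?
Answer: $- \frac{3224804867563}{7512} \approx -4.2929 \cdot 10^{8}$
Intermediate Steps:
$F = 205176$ ($F = 8 \cdot 25647 = 205176$)
$o = - \frac{3223263585451}{7512}$ ($o = 14198 \left(- \frac{1}{15024}\right) + \frac{21082}{- \frac{1}{20353}} = - \frac{7099}{7512} + 21082 \left(-20353\right) = - \frac{7099}{7512} - 429081946 = - \frac{3223263585451}{7512} \approx -4.2908 \cdot 10^{8}$)
$o - F = - \frac{3223263585451}{7512} - 205176 = - \frac{3224804867563}{7512}$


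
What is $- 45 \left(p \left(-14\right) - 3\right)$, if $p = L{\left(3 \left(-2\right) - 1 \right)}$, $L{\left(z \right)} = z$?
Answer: $-4275$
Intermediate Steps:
$p = -7$ ($p = 3 \left(-2\right) - 1 = -6 - 1 = -7$)
$- 45 \left(p \left(-14\right) - 3\right) = - 45 \left(\left(-7\right) \left(-14\right) - 3\right) = - 45 \left(98 - 3\right) = \left(-45\right) 95 = -4275$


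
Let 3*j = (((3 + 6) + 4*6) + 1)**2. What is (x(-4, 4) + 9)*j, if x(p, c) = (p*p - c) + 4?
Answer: 28900/3 ≈ 9633.3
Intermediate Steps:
x(p, c) = 4 + p**2 - c (x(p, c) = (p**2 - c) + 4 = 4 + p**2 - c)
j = 1156/3 (j = (((3 + 6) + 4*6) + 1)**2/3 = ((9 + 24) + 1)**2/3 = (33 + 1)**2/3 = (1/3)*34**2 = (1/3)*1156 = 1156/3 ≈ 385.33)
(x(-4, 4) + 9)*j = ((4 + (-4)**2 - 1*4) + 9)*(1156/3) = ((4 + 16 - 4) + 9)*(1156/3) = (16 + 9)*(1156/3) = 25*(1156/3) = 28900/3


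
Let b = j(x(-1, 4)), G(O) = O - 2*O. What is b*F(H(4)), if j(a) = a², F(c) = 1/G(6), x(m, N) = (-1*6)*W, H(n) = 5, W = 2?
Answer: -24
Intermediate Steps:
x(m, N) = -12 (x(m, N) = -1*6*2 = -6*2 = -12)
G(O) = -O
F(c) = -⅙ (F(c) = 1/(-1*6) = 1/(-6) = -⅙)
b = 144 (b = (-12)² = 144)
b*F(H(4)) = 144*(-⅙) = -24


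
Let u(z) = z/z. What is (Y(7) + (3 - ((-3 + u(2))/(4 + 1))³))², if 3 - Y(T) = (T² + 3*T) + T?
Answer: 78623689/15625 ≈ 5031.9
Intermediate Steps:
u(z) = 1
Y(T) = 3 - T² - 4*T (Y(T) = 3 - ((T² + 3*T) + T) = 3 - (T² + 4*T) = 3 + (-T² - 4*T) = 3 - T² - 4*T)
(Y(7) + (3 - ((-3 + u(2))/(4 + 1))³))² = ((3 - 1*7² - 4*7) + (3 - ((-3 + 1)/(4 + 1))³))² = ((3 - 1*49 - 28) + (3 - (-2/5)³))² = ((3 - 49 - 28) + (3 - (-2*⅕)³))² = (-74 + (3 - (-⅖)³))² = (-74 + (3 - 1*(-8/125)))² = (-74 + (3 + 8/125))² = (-74 + 383/125)² = (-8867/125)² = 78623689/15625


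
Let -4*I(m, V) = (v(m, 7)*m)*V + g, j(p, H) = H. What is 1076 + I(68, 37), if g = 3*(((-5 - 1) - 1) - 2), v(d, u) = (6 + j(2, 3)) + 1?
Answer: -20829/4 ≈ -5207.3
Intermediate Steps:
v(d, u) = 10 (v(d, u) = (6 + 3) + 1 = 9 + 1 = 10)
g = -27 (g = 3*((-6 - 1) - 2) = 3*(-7 - 2) = 3*(-9) = -27)
I(m, V) = 27/4 - 5*V*m/2 (I(m, V) = -((10*m)*V - 27)/4 = -(10*V*m - 27)/4 = -(-27 + 10*V*m)/4 = 27/4 - 5*V*m/2)
1076 + I(68, 37) = 1076 + (27/4 - 5/2*37*68) = 1076 + (27/4 - 6290) = 1076 - 25133/4 = -20829/4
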